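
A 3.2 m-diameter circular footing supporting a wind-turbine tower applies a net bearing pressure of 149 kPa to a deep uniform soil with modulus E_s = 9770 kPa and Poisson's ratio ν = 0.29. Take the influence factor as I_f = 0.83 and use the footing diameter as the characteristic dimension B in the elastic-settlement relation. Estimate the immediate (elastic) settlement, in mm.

S_e ≈ 37.1 mm

Immediate (elastic) settlement: S_e = q·B·(1−ν²)/E_s · I_f.
S_e = 149 × 3.2 × (1 − 0.29²) / 9770 × 0.83
    = 149 × 3.2 × 0.9159 / 9770 × 0.83
    = 0.0371 m = 37.1 mm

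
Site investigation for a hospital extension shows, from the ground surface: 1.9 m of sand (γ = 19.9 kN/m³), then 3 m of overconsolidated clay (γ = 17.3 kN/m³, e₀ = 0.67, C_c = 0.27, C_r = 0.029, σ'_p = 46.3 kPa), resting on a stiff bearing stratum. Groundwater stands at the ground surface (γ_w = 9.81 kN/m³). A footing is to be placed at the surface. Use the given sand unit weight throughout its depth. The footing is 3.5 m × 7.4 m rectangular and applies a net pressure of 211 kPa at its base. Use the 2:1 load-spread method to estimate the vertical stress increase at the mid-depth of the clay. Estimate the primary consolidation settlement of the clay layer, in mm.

S_c ≈ 179 mm

Mid-depth of clay below the ground surface: z = 1.9 + 3/2 = 3.4 m.
Total vertical stress at mid-clay: σ_v = 19.9×1.9 + 17.3×1.5 = 63.76 kPa.
Pore pressure: u = 9.81×(3.4 − 0) = 33.354 kPa.
Initial effective stress: σ'_0 = σ_v − u = 63.76 − 33.354 = 30.406 kPa.
Stress increase at mid-clay by the 2:1 spreading method:
Δσ = qBL/((B+z)(L+z)) = 211×3.5×7.4/((3.5+3.4)(7.4+3.4)) = 73.335 kPa
Final effective stress: σ'_f = 30.406 + 73.335 = 103.74 kPa.
σ'_f = 103.74 > σ'_p = 46.3 kPa, so the stress path crosses the preconsolidation pressure — recompression up to σ'_p, then virgin compression beyond:
S_c = H/(1+e₀)·[C_r·log₁₀(σ'_p/σ'_0) + C_c·log₁₀(σ'_f/σ'_p)]
    = 3/1.67 × [0.029×log₁₀(46.3/30.406) + 0.27×log₁₀(103.74/46.3)]
    = 1.7964 × [0.005296 + 0.094599] = 0.1795 m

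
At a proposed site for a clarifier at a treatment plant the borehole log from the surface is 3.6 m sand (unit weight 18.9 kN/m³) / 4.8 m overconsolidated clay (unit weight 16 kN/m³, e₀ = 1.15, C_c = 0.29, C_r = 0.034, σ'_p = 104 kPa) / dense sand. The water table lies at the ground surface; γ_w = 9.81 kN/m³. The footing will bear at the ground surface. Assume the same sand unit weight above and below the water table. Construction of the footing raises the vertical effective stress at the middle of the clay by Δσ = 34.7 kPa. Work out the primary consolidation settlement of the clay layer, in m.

Mid-depth of clay below the ground surface: z = 3.6 + 4.8/2 = 6 m.
Total vertical stress at mid-clay: σ_v = 18.9×3.6 + 16×2.4 = 106.44 kPa.
Pore pressure: u = 9.81×(6 − 0) = 58.86 kPa.
Initial effective stress: σ'_0 = σ_v − u = 106.44 − 58.86 = 47.58 kPa.
Final effective stress: σ'_f = 47.58 + 34.7 = 82.28 kPa.
σ'_f = 82.28 ≤ σ'_p = 104 kPa, so the clay remains overconsolidated and only the recompression index applies:
S_c = C_r·H/(1+e₀)·log₁₀(σ'_f/σ'_0) = 0.034×4.8/2.15×log₁₀(82.28/47.58)
    = 0.075908 × 0.23787 = 0.01806 m

S_c ≈ 0.0181 m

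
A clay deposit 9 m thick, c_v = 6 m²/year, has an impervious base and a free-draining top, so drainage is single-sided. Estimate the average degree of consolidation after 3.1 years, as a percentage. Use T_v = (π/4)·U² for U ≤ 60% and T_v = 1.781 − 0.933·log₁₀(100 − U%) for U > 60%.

Drainage path length: H_d = H = 9 m (single drainage).
T_v = c_v·t/H_d² = 6×3.1/9² = 0.22963.
T_v = 0.22963 corresponds to the U ≤ 60% branch:
U = √(4T_v/π) = 0.5407

U ≈ 54.1 %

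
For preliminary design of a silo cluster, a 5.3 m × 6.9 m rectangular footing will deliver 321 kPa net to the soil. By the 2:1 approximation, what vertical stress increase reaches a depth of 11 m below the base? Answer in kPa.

Δσ_z ≈ 40.2 kPa

By the 2:1 method the load spreads at 1 horizontal : 2 vertical, so at depth z the loaded area has grown by z in each plan dimension:
Δσ = qBL/((B+z)(L+z)) = 321×5.3×6.9/((5.3+11)(6.9+11)) = 40.234 kPa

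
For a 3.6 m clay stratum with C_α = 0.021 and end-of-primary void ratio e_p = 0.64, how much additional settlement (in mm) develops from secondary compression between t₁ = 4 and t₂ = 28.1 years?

Secondary compression: S_s = C_α·H/(1+e_p)·log₁₀(t₂/t₁)
S_s = 0.021×3.6/(1+0.64)×log₁₀(28.1/4)
    = 0.0461 × 0.8466 = 0.03903 m

S_s ≈ 39 mm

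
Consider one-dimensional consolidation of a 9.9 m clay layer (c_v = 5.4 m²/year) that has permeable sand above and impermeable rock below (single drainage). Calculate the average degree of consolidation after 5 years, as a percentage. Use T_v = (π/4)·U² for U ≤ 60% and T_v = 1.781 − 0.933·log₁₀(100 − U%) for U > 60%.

U ≈ 59.2 %

Drainage path length: H_d = H = 9.9 m (single drainage).
T_v = c_v·t/H_d² = 5.4×5/9.9² = 0.27548.
T_v = 0.27548 corresponds to the U ≤ 60% branch:
U = √(4T_v/π) = 0.5922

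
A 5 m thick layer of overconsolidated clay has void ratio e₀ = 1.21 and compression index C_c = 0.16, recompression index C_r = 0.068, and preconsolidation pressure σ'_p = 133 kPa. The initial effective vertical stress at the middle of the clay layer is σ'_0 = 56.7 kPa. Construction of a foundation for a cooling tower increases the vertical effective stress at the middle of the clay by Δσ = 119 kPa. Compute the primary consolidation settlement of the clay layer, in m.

Final effective stress: σ'_f = 56.7 + 119 = 175.7 kPa.
σ'_f = 175.7 > σ'_p = 133 kPa, so the stress path crosses the preconsolidation pressure — recompression up to σ'_p, then virgin compression beyond:
S_c = H/(1+e₀)·[C_r·log₁₀(σ'_p/σ'_0) + C_c·log₁₀(σ'_f/σ'_p)]
    = 5/2.21 × [0.068×log₁₀(133/56.7) + 0.16×log₁₀(175.7/133)]
    = 2.2624 × [0.025178 + 0.019347] = 0.1007 m

S_c ≈ 0.101 m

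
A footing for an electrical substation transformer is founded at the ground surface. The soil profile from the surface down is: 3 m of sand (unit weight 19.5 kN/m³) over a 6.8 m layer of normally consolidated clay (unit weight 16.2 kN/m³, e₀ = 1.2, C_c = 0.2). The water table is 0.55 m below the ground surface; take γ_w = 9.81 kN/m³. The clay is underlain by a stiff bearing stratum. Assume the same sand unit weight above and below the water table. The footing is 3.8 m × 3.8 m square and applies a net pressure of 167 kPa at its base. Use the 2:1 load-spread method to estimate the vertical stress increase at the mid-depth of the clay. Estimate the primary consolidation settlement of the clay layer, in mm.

Mid-depth of clay below the ground surface: z = 3 + 6.8/2 = 6.4 m.
Total vertical stress at mid-clay: σ_v = 19.5×3 + 16.2×3.4 = 113.58 kPa.
Pore pressure: u = 9.81×(6.4 − 0.55) = 57.389 kPa.
Initial effective stress: σ'_0 = σ_v − u = 113.58 − 57.389 = 56.191 kPa.
Stress increase at mid-clay by the 2:1 spreading method:
Δσ = qBL/((B+z)(L+z)) = 167×3.8×3.8/((3.8+6.4)(3.8+6.4)) = 23.178 kPa
Final effective stress: σ'_f = σ'_0 + Δσ = 56.191 + 23.178 = 79.369 kPa.
Normally consolidated clay, so the full stress increment lies on the virgin compression line:
S_c = C_c·H/(1+e₀)·log₁₀(σ'_f/σ'_0) = 0.2×6.8/(1+1.2)×log₁₀(79.369/56.191)
    = 0.61818 × 0.14998 = 0.09271 m

S_c ≈ 92.7 mm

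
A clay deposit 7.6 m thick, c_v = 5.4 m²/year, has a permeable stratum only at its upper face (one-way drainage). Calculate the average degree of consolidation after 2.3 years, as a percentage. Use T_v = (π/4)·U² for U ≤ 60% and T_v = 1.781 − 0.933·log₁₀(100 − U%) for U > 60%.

U ≈ 52.3 %

Drainage path length: H_d = H = 7.6 m (single drainage).
T_v = c_v·t/H_d² = 5.4×2.3/7.6² = 0.21503.
T_v = 0.21503 corresponds to the U ≤ 60% branch:
U = √(4T_v/π) = 0.5232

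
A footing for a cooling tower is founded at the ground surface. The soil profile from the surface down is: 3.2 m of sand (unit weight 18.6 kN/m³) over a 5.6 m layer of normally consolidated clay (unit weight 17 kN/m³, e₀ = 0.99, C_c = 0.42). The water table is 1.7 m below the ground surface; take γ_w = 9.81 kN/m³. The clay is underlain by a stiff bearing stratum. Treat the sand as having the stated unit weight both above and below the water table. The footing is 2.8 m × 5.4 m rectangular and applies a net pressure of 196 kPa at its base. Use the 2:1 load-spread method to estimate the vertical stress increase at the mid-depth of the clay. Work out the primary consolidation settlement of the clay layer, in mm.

Mid-depth of clay below the ground surface: z = 3.2 + 5.6/2 = 6 m.
Total vertical stress at mid-clay: σ_v = 18.6×3.2 + 17×2.8 = 107.12 kPa.
Pore pressure: u = 9.81×(6 − 1.7) = 42.183 kPa.
Initial effective stress: σ'_0 = σ_v − u = 107.12 − 42.183 = 64.937 kPa.
Stress increase at mid-clay by the 2:1 spreading method:
Δσ = qBL/((B+z)(L+z)) = 196×2.8×5.4/((2.8+6)(5.4+6)) = 29.541 kPa
Final effective stress: σ'_f = σ'_0 + Δσ = 64.937 + 29.541 = 94.478 kPa.
Normally consolidated clay, so the full stress increment lies on the virgin compression line:
S_c = C_c·H/(1+e₀)·log₁₀(σ'_f/σ'_0) = 0.42×5.6/(1+0.99)×log₁₀(94.478/64.937)
    = 1.1819 × 0.16284 = 0.1925 m

S_c ≈ 192 mm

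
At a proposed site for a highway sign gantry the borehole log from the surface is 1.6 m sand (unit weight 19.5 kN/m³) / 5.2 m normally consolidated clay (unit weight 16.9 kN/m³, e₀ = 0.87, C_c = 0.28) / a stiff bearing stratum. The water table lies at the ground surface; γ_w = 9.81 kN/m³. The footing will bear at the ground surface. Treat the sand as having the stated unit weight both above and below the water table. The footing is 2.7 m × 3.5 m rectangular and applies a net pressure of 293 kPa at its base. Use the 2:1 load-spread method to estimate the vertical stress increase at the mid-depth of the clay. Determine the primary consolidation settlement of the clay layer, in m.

S_c ≈ 0.315 m

Mid-depth of clay below the ground surface: z = 1.6 + 5.2/2 = 4.2 m.
Total vertical stress at mid-clay: σ_v = 19.5×1.6 + 16.9×2.6 = 75.14 kPa.
Pore pressure: u = 9.81×(4.2 − 0) = 41.202 kPa.
Initial effective stress: σ'_0 = σ_v − u = 75.14 − 41.202 = 33.938 kPa.
Stress increase at mid-clay by the 2:1 spreading method:
Δσ = qBL/((B+z)(L+z)) = 293×2.7×3.5/((2.7+4.2)(3.5+4.2)) = 52.115 kPa
Final effective stress: σ'_f = σ'_0 + Δσ = 33.938 + 52.115 = 86.053 kPa.
Normally consolidated clay, so the full stress increment lies on the virgin compression line:
S_c = C_c·H/(1+e₀)·log₁₀(σ'_f/σ'_0) = 0.28×5.2/(1+0.87)×log₁₀(86.053/33.938)
    = 0.77861 × 0.40408 = 0.3146 m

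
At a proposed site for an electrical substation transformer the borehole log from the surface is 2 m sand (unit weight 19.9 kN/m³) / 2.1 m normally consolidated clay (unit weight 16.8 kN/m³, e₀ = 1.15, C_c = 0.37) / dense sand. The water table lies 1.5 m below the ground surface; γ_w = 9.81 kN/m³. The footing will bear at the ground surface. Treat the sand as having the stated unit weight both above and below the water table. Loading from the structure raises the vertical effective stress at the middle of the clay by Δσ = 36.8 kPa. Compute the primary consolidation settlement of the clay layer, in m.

Mid-depth of clay below the ground surface: z = 2 + 2.1/2 = 3.05 m.
Total vertical stress at mid-clay: σ_v = 19.9×2 + 16.8×1.05 = 57.44 kPa.
Pore pressure: u = 9.81×(3.05 − 1.5) = 15.206 kPa.
Initial effective stress: σ'_0 = σ_v − u = 57.44 − 15.206 = 42.234 kPa.
Final effective stress: σ'_f = σ'_0 + Δσ = 42.234 + 36.8 = 79.034 kPa.
Normally consolidated clay, so the full stress increment lies on the virgin compression line:
S_c = C_c·H/(1+e₀)·log₁₀(σ'_f/σ'_0) = 0.37×2.1/(1+1.15)×log₁₀(79.034/42.234)
    = 0.3614 × 0.27215 = 0.09836 m

S_c ≈ 0.0984 m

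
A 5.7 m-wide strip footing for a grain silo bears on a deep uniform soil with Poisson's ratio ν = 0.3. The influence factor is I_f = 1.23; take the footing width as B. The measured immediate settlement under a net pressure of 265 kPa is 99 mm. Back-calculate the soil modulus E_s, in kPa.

E_s ≈ 17100 kPa

S_e = q·B·(1−ν²)/E_s · I_f  ⇒  E_s = q·B·(1−ν²)·I_f / S_e.
E_s = 265 × 5.7 × 0.91 × 1.23 / 0.099 = 17080 kPa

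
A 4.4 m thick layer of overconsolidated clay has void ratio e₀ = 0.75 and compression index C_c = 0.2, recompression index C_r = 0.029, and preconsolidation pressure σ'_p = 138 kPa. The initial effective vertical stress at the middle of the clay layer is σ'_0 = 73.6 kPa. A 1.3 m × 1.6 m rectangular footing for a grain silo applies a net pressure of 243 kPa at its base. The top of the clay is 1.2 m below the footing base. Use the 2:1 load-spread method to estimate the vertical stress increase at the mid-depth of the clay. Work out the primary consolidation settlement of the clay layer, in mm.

S_c ≈ 8.12 mm

Mid-depth of clay below the footing base: z = 1.2 + 4.4/2 = 3.4 m.
Stress increase at mid-clay by the 2:1 spreading method:
Δσ = qBL/((B+z)(L+z)) = 243×1.3×1.6/((1.3+3.4)(1.6+3.4)) = 21.508 kPa
Final effective stress: σ'_f = 73.6 + 21.508 = 95.108 kPa.
σ'_f = 95.108 ≤ σ'_p = 138 kPa, so the clay remains overconsolidated and only the recompression index applies:
S_c = C_r·H/(1+e₀)·log₁₀(σ'_f/σ'_0) = 0.029×4.4/1.75×log₁₀(95.108/73.6)
    = 0.072915 × 0.11134 = 0.008118 m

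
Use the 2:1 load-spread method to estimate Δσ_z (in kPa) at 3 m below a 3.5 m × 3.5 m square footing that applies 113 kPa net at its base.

Δσ_z ≈ 32.8 kPa

By the 2:1 method the load spreads at 1 horizontal : 2 vertical, so at depth z the loaded area has grown by z in each plan dimension:
Δσ = qBL/((B+z)(L+z)) = 113×3.5×3.5/((3.5+3)(3.5+3)) = 32.763 kPa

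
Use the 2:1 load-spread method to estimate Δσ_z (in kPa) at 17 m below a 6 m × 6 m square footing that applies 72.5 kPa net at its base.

By the 2:1 method the load spreads at 1 horizontal : 2 vertical, so at depth z the loaded area has grown by z in each plan dimension:
Δσ = qBL/((B+z)(L+z)) = 72.5×6×6/((6+17)(6+17)) = 4.9338 kPa

Δσ_z ≈ 4.93 kPa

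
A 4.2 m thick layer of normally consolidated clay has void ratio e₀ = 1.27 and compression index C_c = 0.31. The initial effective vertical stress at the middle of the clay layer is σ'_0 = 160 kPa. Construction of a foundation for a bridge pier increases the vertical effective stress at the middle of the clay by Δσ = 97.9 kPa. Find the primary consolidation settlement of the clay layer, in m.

Final effective stress: σ'_f = σ'_0 + Δσ = 160 + 97.9 = 257.9 kPa.
Normally consolidated clay, so the full stress increment lies on the virgin compression line:
S_c = C_c·H/(1+e₀)·log₁₀(σ'_f/σ'_0) = 0.31×4.2/(1+1.27)×log₁₀(257.9/160)
    = 0.57357 × 0.20733 = 0.1189 m

S_c ≈ 0.119 m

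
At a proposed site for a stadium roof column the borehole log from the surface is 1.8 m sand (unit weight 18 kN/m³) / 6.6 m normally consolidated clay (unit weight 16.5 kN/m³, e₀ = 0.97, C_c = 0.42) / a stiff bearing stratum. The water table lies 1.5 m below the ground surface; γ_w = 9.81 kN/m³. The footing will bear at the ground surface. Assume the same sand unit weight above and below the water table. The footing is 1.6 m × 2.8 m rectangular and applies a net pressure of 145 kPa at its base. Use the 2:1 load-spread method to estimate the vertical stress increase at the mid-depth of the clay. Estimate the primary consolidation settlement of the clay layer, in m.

Mid-depth of clay below the ground surface: z = 1.8 + 6.6/2 = 5.1 m.
Total vertical stress at mid-clay: σ_v = 18×1.8 + 16.5×3.3 = 86.85 kPa.
Pore pressure: u = 9.81×(5.1 − 1.5) = 35.316 kPa.
Initial effective stress: σ'_0 = σ_v − u = 86.85 − 35.316 = 51.534 kPa.
Stress increase at mid-clay by the 2:1 spreading method:
Δσ = qBL/((B+z)(L+z)) = 145×1.6×2.8/((1.6+5.1)(2.8+5.1)) = 12.273 kPa
Final effective stress: σ'_f = σ'_0 + Δσ = 51.534 + 12.273 = 63.807 kPa.
Normally consolidated clay, so the full stress increment lies on the virgin compression line:
S_c = C_c·H/(1+e₀)·log₁₀(σ'_f/σ'_0) = 0.42×6.6/(1+0.97)×log₁₀(63.807/51.534)
    = 1.4071 × 0.092774 = 0.1305 m

S_c ≈ 0.131 m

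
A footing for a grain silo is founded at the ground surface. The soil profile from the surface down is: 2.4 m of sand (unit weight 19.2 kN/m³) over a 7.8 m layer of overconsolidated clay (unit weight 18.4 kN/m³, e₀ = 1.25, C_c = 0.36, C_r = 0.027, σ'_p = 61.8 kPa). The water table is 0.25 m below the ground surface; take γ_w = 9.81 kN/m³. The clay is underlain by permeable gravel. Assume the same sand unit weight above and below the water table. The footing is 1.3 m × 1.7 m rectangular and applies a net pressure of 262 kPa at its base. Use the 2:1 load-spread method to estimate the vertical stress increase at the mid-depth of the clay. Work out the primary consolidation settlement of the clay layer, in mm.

Mid-depth of clay below the ground surface: z = 2.4 + 7.8/2 = 6.3 m.
Total vertical stress at mid-clay: σ_v = 19.2×2.4 + 18.4×3.9 = 117.84 kPa.
Pore pressure: u = 9.81×(6.3 − 0.25) = 59.351 kPa.
Initial effective stress: σ'_0 = σ_v − u = 117.84 − 59.351 = 58.489 kPa.
Stress increase at mid-clay by the 2:1 spreading method:
Δσ = qBL/((B+z)(L+z)) = 262×1.3×1.7/((1.3+6.3)(1.7+6.3)) = 9.5234 kPa
Final effective stress: σ'_f = 58.489 + 9.5234 = 68.012 kPa.
σ'_f = 68.012 > σ'_p = 61.8 kPa, so the stress path crosses the preconsolidation pressure — recompression up to σ'_p, then virgin compression beyond:
S_c = H/(1+e₀)·[C_r·log₁₀(σ'_p/σ'_0) + C_c·log₁₀(σ'_f/σ'_p)]
    = 7.8/2.25 × [0.027×log₁₀(61.8/58.489) + 0.36×log₁₀(68.012/61.8)]
    = 3.4667 × [0.00064569 + 0.014975] = 0.05415 m

S_c ≈ 54.2 mm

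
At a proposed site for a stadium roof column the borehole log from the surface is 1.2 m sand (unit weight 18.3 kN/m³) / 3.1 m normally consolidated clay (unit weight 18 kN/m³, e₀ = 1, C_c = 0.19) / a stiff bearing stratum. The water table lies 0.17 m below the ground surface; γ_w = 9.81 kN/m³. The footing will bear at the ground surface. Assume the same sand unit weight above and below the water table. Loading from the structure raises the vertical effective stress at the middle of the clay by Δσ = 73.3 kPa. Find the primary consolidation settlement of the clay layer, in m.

Mid-depth of clay below the ground surface: z = 1.2 + 3.1/2 = 2.75 m.
Total vertical stress at mid-clay: σ_v = 18.3×1.2 + 18×1.55 = 49.86 kPa.
Pore pressure: u = 9.81×(2.75 − 0.17) = 25.31 kPa.
Initial effective stress: σ'_0 = σ_v − u = 49.86 − 25.31 = 24.55 kPa.
Final effective stress: σ'_f = σ'_0 + Δσ = 24.55 + 73.3 = 97.85 kPa.
Normally consolidated clay, so the full stress increment lies on the virgin compression line:
S_c = C_c·H/(1+e₀)·log₁₀(σ'_f/σ'_0) = 0.19×3.1/(1+1)×log₁₀(97.85/24.55)
    = 0.2945 × 0.60051 = 0.1769 m

S_c ≈ 0.177 m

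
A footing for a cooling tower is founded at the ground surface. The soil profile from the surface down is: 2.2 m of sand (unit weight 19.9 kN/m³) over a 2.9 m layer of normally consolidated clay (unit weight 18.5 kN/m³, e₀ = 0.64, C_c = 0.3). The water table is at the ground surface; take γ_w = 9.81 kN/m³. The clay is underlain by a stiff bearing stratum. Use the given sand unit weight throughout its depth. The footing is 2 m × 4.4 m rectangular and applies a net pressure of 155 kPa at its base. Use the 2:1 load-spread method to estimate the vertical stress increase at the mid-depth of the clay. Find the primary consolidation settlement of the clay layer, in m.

S_c ≈ 0.143 m

Mid-depth of clay below the ground surface: z = 2.2 + 2.9/2 = 3.65 m.
Total vertical stress at mid-clay: σ_v = 19.9×2.2 + 18.5×1.45 = 70.605 kPa.
Pore pressure: u = 9.81×(3.65 − 0) = 35.806 kPa.
Initial effective stress: σ'_0 = σ_v − u = 70.605 − 35.806 = 34.799 kPa.
Stress increase at mid-clay by the 2:1 spreading method:
Δσ = qBL/((B+z)(L+z)) = 155×2×4.4/((2+3.65)(4.4+3.65)) = 29.99 kPa
Final effective stress: σ'_f = σ'_0 + Δσ = 34.799 + 29.99 = 64.789 kPa.
Normally consolidated clay, so the full stress increment lies on the virgin compression line:
S_c = C_c·H/(1+e₀)·log₁₀(σ'_f/σ'_0) = 0.3×2.9/(1+0.64)×log₁₀(64.789/34.799)
    = 0.53049 × 0.26993 = 0.1432 m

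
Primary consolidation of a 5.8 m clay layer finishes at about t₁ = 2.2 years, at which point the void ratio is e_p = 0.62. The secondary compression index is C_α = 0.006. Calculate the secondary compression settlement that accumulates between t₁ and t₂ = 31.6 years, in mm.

S_s ≈ 24.9 mm

Secondary compression: S_s = C_α·H/(1+e_p)·log₁₀(t₂/t₁)
S_s = 0.006×5.8/(1+0.62)×log₁₀(31.6/2.2)
    = 0.02148 × 1.157 = 0.02486 m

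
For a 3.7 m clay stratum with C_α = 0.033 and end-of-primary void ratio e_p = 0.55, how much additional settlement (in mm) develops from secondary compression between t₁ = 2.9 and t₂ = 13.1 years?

S_s ≈ 51.6 mm

Secondary compression: S_s = C_α·H/(1+e_p)·log₁₀(t₂/t₁)
S_s = 0.033×3.7/(1+0.55)×log₁₀(13.1/2.9)
    = 0.07877 × 0.6549 = 0.05159 m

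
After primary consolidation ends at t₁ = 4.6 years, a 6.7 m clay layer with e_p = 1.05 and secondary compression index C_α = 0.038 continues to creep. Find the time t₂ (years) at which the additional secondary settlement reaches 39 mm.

t₂ ≈ 9.48 years

S_s = C_α·H/(1+e_p)·log₁₀(t₂/t₁) ⇒ log₁₀(t₂/t₁) = S_s·(1+e_p)/(C_α·H).
log₁₀(t₂/t₁) = 0.039 × (1+1.05) / (0.038×6.7) = 0.314
t₂ = t₁ × 10^0.314 = 4.6 × 2.061 = 9.479 years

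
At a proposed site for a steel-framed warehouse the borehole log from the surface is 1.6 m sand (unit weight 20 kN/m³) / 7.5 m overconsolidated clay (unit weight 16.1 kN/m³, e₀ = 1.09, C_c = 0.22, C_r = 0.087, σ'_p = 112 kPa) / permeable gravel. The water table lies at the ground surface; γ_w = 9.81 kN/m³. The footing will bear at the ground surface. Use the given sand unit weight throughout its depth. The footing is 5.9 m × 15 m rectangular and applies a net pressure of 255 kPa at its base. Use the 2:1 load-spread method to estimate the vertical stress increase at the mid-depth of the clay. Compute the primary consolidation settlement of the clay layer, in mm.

Mid-depth of clay below the ground surface: z = 1.6 + 7.5/2 = 5.35 m.
Total vertical stress at mid-clay: σ_v = 20×1.6 + 16.1×3.75 = 92.375 kPa.
Pore pressure: u = 9.81×(5.35 − 0) = 52.483 kPa.
Initial effective stress: σ'_0 = σ_v − u = 92.375 − 52.483 = 39.892 kPa.
Stress increase at mid-clay by the 2:1 spreading method:
Δσ = qBL/((B+z)(L+z)) = 255×5.9×15/((5.9+5.35)(15+5.35)) = 98.575 kPa
Final effective stress: σ'_f = 39.892 + 98.575 = 138.47 kPa.
σ'_f = 138.47 > σ'_p = 112 kPa, so the stress path crosses the preconsolidation pressure — recompression up to σ'_p, then virgin compression beyond:
S_c = H/(1+e₀)·[C_r·log₁₀(σ'_p/σ'_0) + C_c·log₁₀(σ'_f/σ'_p)]
    = 7.5/2.09 × [0.087×log₁₀(112/39.892) + 0.22×log₁₀(138.47/112)]
    = 3.5885 × [0.039005 + 0.02027] = 0.2127 m

S_c ≈ 213 mm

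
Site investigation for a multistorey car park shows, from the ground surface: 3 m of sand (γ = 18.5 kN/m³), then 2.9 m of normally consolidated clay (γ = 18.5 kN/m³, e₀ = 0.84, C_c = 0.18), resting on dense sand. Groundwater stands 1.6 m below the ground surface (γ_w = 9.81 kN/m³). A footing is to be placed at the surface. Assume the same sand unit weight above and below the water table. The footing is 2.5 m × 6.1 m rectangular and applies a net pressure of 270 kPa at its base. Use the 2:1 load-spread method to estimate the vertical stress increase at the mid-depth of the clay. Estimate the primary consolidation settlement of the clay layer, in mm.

Mid-depth of clay below the ground surface: z = 3 + 2.9/2 = 4.45 m.
Total vertical stress at mid-clay: σ_v = 18.5×3 + 18.5×1.45 = 82.325 kPa.
Pore pressure: u = 9.81×(4.45 − 1.6) = 27.959 kPa.
Initial effective stress: σ'_0 = σ_v − u = 82.325 − 27.959 = 54.366 kPa.
Stress increase at mid-clay by the 2:1 spreading method:
Δσ = qBL/((B+z)(L+z)) = 270×2.5×6.1/((2.5+4.45)(6.1+4.45)) = 56.156 kPa
Final effective stress: σ'_f = σ'_0 + Δσ = 54.366 + 56.156 = 110.52 kPa.
Normally consolidated clay, so the full stress increment lies on the virgin compression line:
S_c = C_c·H/(1+e₀)·log₁₀(σ'_f/σ'_0) = 0.18×2.9/(1+0.84)×log₁₀(110.52/54.366)
    = 0.2837 × 0.30811 = 0.08741 m

S_c ≈ 87.4 mm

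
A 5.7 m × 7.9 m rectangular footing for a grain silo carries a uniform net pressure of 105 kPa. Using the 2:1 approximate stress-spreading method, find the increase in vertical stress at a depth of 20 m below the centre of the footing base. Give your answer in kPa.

Δσ_z ≈ 6.59 kPa

By the 2:1 method the load spreads at 1 horizontal : 2 vertical, so at depth z the loaded area has grown by z in each plan dimension:
Δσ = qBL/((B+z)(L+z)) = 105×5.7×7.9/((5.7+20)(7.9+20)) = 6.5941 kPa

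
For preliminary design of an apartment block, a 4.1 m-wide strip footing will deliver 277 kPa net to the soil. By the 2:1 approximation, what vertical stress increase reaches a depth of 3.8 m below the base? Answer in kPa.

By the 2:1 method the load spreads at 1 horizontal : 2 vertical, so at depth z the loaded area has grown by z in each plan dimension:
Δσ = qB/(B+z) = 277×4.1/(4.1+3.8) = 143.76 kPa

Δσ_z ≈ 144 kPa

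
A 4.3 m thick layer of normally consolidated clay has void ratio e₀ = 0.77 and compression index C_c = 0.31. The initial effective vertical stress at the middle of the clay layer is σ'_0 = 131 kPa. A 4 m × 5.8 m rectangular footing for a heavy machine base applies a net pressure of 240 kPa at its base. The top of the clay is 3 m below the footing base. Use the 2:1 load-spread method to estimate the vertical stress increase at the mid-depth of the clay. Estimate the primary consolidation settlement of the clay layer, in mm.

S_c ≈ 116 mm

Mid-depth of clay below the footing base: z = 3 + 4.3/2 = 5.15 m.
Stress increase at mid-clay by the 2:1 spreading method:
Δσ = qBL/((B+z)(L+z)) = 240×4×5.8/((4+5.15)(5.8+5.15)) = 55.573 kPa
Final effective stress: σ'_f = σ'_0 + Δσ = 131 + 55.573 = 186.57 kPa.
Normally consolidated clay, so the full stress increment lies on the virgin compression line:
S_c = C_c·H/(1+e₀)·log₁₀(σ'_f/σ'_0) = 0.31×4.3/(1+0.77)×log₁₀(186.57/131)
    = 0.75311 × 0.15357 = 0.1157 m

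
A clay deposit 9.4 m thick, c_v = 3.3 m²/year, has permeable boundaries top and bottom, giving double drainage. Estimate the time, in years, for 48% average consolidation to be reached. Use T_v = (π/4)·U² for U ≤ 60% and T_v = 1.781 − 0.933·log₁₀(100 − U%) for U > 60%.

t ≈ 1.21 years

Drainage path length: H_d = H/2 = 4.7 m (double drainage).
U ≤ 60%: T_v = (π/4)·U² = (π/4)×0.48² = 0.18096.
t = T_v·H_d²/c_v = 0.18096×4.7²/3.3 = 1.211 years.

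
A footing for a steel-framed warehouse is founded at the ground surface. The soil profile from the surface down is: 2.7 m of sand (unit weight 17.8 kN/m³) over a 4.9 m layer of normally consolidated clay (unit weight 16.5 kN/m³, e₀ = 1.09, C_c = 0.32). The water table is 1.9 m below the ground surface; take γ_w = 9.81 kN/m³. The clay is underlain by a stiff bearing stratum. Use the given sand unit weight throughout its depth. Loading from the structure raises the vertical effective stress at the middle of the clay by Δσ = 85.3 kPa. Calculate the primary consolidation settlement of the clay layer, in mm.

S_c ≈ 299 mm

Mid-depth of clay below the ground surface: z = 2.7 + 4.9/2 = 5.15 m.
Total vertical stress at mid-clay: σ_v = 17.8×2.7 + 16.5×2.45 = 88.485 kPa.
Pore pressure: u = 9.81×(5.15 − 1.9) = 31.883 kPa.
Initial effective stress: σ'_0 = σ_v − u = 88.485 − 31.883 = 56.602 kPa.
Final effective stress: σ'_f = σ'_0 + Δσ = 56.602 + 85.3 = 141.9 kPa.
Normally consolidated clay, so the full stress increment lies on the virgin compression line:
S_c = C_c·H/(1+e₀)·log₁₀(σ'_f/σ'_0) = 0.32×4.9/(1+1.09)×log₁₀(141.9/56.602)
    = 0.75024 × 0.39915 = 0.2995 m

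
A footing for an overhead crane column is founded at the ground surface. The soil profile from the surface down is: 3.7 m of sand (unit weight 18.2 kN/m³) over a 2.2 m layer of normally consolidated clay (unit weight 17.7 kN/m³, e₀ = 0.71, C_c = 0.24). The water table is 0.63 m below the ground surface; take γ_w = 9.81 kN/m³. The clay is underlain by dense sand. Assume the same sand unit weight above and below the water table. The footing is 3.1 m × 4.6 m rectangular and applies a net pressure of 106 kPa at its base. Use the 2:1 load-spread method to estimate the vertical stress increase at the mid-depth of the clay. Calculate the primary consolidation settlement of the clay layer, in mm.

Mid-depth of clay below the ground surface: z = 3.7 + 2.2/2 = 4.8 m.
Total vertical stress at mid-clay: σ_v = 18.2×3.7 + 17.7×1.1 = 86.81 kPa.
Pore pressure: u = 9.81×(4.8 − 0.63) = 40.908 kPa.
Initial effective stress: σ'_0 = σ_v − u = 86.81 − 40.908 = 45.902 kPa.
Stress increase at mid-clay by the 2:1 spreading method:
Δσ = qBL/((B+z)(L+z)) = 106×3.1×4.6/((3.1+4.8)(4.6+4.8)) = 20.355 kPa
Final effective stress: σ'_f = σ'_0 + Δσ = 45.902 + 20.355 = 66.257 kPa.
Normally consolidated clay, so the full stress increment lies on the virgin compression line:
S_c = C_c·H/(1+e₀)·log₁₀(σ'_f/σ'_0) = 0.24×2.2/(1+0.71)×log₁₀(66.257/45.902)
    = 0.30877 × 0.1594 = 0.04922 m

S_c ≈ 49.2 mm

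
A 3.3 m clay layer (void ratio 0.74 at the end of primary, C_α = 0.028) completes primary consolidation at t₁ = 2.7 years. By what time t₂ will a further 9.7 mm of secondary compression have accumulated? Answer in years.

S_s = C_α·H/(1+e_p)·log₁₀(t₂/t₁) ⇒ log₁₀(t₂/t₁) = S_s·(1+e_p)/(C_α·H).
log₁₀(t₂/t₁) = 0.0097 × (1+0.74) / (0.028×3.3) = 0.1827
t₂ = t₁ × 10^0.1827 = 2.7 × 1.523 = 4.112 years

t₂ ≈ 4.11 years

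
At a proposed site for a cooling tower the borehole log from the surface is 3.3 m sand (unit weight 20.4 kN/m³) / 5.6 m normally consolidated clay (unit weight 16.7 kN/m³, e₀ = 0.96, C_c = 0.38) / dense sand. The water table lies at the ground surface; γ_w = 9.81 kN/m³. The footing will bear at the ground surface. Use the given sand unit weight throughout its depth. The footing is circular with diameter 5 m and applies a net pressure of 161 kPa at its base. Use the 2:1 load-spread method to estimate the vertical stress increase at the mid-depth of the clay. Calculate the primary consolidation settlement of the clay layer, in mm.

S_c ≈ 222 mm

Mid-depth of clay below the ground surface: z = 3.3 + 5.6/2 = 6.1 m.
Total vertical stress at mid-clay: σ_v = 20.4×3.3 + 16.7×2.8 = 114.08 kPa.
Pore pressure: u = 9.81×(6.1 − 0) = 59.841 kPa.
Initial effective stress: σ'_0 = σ_v − u = 114.08 − 59.841 = 54.239 kPa.
Stress increase at mid-clay by the 2:1 spreading method:
Δσ ≈ qD²/(D+z)² = 161×5²/(5+6.1)² = 32.668 kPa
Final effective stress: σ'_f = σ'_0 + Δσ = 54.239 + 32.668 = 86.907 kPa.
Normally consolidated clay, so the full stress increment lies on the virgin compression line:
S_c = C_c·H/(1+e₀)·log₁₀(σ'_f/σ'_0) = 0.38×5.6/(1+0.96)×log₁₀(86.907/54.239)
    = 1.0857 × 0.20474 = 0.2223 m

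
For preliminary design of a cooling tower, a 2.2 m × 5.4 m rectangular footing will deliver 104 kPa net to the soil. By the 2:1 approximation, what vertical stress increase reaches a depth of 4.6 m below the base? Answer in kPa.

By the 2:1 method the load spreads at 1 horizontal : 2 vertical, so at depth z the loaded area has grown by z in each plan dimension:
Δσ = qBL/((B+z)(L+z)) = 104×2.2×5.4/((2.2+4.6)(5.4+4.6)) = 18.169 kPa

Δσ_z ≈ 18.2 kPa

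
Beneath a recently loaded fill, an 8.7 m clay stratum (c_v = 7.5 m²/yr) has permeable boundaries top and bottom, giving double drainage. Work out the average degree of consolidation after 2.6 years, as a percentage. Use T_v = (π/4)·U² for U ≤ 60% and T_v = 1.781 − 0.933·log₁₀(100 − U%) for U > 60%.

Drainage path length: H_d = H/2 = 4.35 m (double drainage).
T_v = c_v·t/H_d² = 7.5×2.6/4.35² = 1.0305.
T_v = 1.0305 corresponds to the U > 60% branch:
U = 1 − 10^((1.781 − T_v)/0.933)/100 = 0.9363

U ≈ 93.6 %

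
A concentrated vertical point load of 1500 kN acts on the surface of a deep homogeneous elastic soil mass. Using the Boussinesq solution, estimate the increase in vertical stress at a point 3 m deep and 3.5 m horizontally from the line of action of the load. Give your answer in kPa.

Boussinesq vertical stress below a point load on an elastic half-space:
Δσ_z = 3P/(2πz²) · [1 + (r/z)²]^(−5/2)
r/z = 3.5/3 = 1.1667; [1+(r/z)²]^(−5/2) = 0.11674.
Δσ_z = 3×1500/(2π×3²) × 0.11674 = 79.577 × 0.11674 = 9.29 kPa

Δσ_z ≈ 9.29 kPa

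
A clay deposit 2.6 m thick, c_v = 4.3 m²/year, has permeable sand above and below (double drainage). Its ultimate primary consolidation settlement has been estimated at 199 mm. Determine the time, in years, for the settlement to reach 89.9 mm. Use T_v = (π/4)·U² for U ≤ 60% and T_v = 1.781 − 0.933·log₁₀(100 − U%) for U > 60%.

Drainage path length: H_d = H/2 = 1.3 m (double drainage).
U = S(t)/S_ult = 89.9/199 = 0.4518.
U ≤ 60%: T_v = (π/4)·U² = (π/4)×0.45176² = 0.16029.
t = T_v·H_d²/c_v = 0.16029×1.3²/4.3 = 0.063 years.

t ≈ 0.063 years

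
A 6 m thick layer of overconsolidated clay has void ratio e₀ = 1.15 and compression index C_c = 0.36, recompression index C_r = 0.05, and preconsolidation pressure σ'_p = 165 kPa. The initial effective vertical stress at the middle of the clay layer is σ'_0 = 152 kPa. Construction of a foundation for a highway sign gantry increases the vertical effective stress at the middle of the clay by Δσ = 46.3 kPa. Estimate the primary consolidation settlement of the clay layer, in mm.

S_c ≈ 85.2 mm

Final effective stress: σ'_f = 152 + 46.3 = 198.3 kPa.
σ'_f = 198.3 > σ'_p = 165 kPa, so the stress path crosses the preconsolidation pressure — recompression up to σ'_p, then virgin compression beyond:
S_c = H/(1+e₀)·[C_r·log₁₀(σ'_p/σ'_0) + C_c·log₁₀(σ'_f/σ'_p)]
    = 6/2.15 × [0.05×log₁₀(165/152) + 0.36×log₁₀(198.3/165)]
    = 2.7907 × [0.001782 + 0.028742] = 0.08518 m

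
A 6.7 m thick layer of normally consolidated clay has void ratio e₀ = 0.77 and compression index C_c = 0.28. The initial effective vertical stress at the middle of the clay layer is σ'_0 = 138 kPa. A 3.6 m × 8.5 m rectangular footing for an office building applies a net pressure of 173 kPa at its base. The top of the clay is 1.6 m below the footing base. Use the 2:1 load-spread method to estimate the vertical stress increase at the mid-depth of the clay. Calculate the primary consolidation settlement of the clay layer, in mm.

S_c ≈ 132 mm

Mid-depth of clay below the footing base: z = 1.6 + 6.7/2 = 4.95 m.
Stress increase at mid-clay by the 2:1 spreading method:
Δσ = qBL/((B+z)(L+z)) = 173×3.6×8.5/((3.6+4.95)(8.5+4.95)) = 46.034 kPa
Final effective stress: σ'_f = σ'_0 + Δσ = 138 + 46.034 = 184.03 kPa.
Normally consolidated clay, so the full stress increment lies on the virgin compression line:
S_c = C_c·H/(1+e₀)·log₁₀(σ'_f/σ'_0) = 0.28×6.7/(1+0.77)×log₁₀(184.03/138)
    = 1.0599 × 0.12501 = 0.1325 m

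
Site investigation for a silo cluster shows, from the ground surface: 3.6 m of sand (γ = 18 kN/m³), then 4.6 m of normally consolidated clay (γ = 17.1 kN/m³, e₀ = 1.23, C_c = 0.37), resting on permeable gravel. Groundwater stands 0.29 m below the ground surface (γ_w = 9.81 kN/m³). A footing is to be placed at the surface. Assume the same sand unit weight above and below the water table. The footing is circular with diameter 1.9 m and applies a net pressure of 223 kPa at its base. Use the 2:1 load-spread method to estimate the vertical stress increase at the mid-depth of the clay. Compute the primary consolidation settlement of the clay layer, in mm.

S_c ≈ 79.1 mm

Mid-depth of clay below the ground surface: z = 3.6 + 4.6/2 = 5.9 m.
Total vertical stress at mid-clay: σ_v = 18×3.6 + 17.1×2.3 = 104.13 kPa.
Pore pressure: u = 9.81×(5.9 − 0.29) = 55.034 kPa.
Initial effective stress: σ'_0 = σ_v − u = 104.13 − 55.034 = 49.096 kPa.
Stress increase at mid-clay by the 2:1 spreading method:
Δσ ≈ qD²/(D+z)² = 223×1.9²/(1.9+5.9)² = 13.232 kPa
Final effective stress: σ'_f = σ'_0 + Δσ = 49.096 + 13.232 = 62.328 kPa.
Normally consolidated clay, so the full stress increment lies on the virgin compression line:
S_c = C_c·H/(1+e₀)·log₁₀(σ'_f/σ'_0) = 0.37×4.6/(1+1.23)×log₁₀(62.328/49.096)
    = 0.76323 × 0.10364 = 0.0791 m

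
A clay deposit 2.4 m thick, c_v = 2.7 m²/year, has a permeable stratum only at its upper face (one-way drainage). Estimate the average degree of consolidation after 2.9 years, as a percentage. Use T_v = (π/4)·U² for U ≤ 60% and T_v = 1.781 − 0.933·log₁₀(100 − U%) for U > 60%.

U ≈ 97.2 %

Drainage path length: H_d = H = 2.4 m (single drainage).
T_v = c_v·t/H_d² = 2.7×2.9/2.4² = 1.3594.
T_v = 1.3594 corresponds to the U > 60% branch:
U = 1 − 10^((1.781 − T_v)/0.933)/100 = 0.9717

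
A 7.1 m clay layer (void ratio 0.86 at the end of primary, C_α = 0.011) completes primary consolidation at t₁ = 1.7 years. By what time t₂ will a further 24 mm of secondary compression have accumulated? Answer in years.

t₂ ≈ 6.34 years

S_s = C_α·H/(1+e_p)·log₁₀(t₂/t₁) ⇒ log₁₀(t₂/t₁) = S_s·(1+e_p)/(C_α·H).
log₁₀(t₂/t₁) = 0.024 × (1+0.86) / (0.011×7.1) = 0.5716
t₂ = t₁ × 10^0.5716 = 1.7 × 3.729 = 6.339 years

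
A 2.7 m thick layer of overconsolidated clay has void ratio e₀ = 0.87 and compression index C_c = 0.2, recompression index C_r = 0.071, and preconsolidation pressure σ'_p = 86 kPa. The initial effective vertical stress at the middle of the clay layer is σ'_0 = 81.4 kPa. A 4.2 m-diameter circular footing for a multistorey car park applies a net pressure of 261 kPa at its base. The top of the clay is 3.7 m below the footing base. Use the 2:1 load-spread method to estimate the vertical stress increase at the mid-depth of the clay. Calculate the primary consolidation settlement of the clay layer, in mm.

Mid-depth of clay below the footing base: z = 3.7 + 2.7/2 = 5.05 m.
Stress increase at mid-clay by the 2:1 spreading method:
Δσ ≈ qD²/(D+z)² = 261×4.2²/(4.2+5.05)² = 53.809 kPa
Final effective stress: σ'_f = 81.4 + 53.809 = 135.21 kPa.
σ'_f = 135.21 > σ'_p = 86 kPa, so the stress path crosses the preconsolidation pressure — recompression up to σ'_p, then virgin compression beyond:
S_c = H/(1+e₀)·[C_r·log₁₀(σ'_p/σ'_0) + C_c·log₁₀(σ'_f/σ'_p)]
    = 2.7/1.87 × [0.071×log₁₀(86/81.4) + 0.2×log₁₀(135.21/86)]
    = 1.4439 × [0.0016951 + 0.039302] = 0.0592 m

S_c ≈ 59.2 mm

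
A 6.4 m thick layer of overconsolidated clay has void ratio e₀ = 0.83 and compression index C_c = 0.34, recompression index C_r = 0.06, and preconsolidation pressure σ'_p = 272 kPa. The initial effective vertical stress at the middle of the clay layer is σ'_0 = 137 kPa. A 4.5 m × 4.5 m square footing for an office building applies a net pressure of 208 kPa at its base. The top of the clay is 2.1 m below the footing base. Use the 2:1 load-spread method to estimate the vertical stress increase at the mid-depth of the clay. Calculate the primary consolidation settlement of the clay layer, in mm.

Mid-depth of clay below the footing base: z = 2.1 + 6.4/2 = 5.3 m.
Stress increase at mid-clay by the 2:1 spreading method:
Δσ = qBL/((B+z)(L+z)) = 208×4.5×4.5/((4.5+5.3)(4.5+5.3)) = 43.857 kPa
Final effective stress: σ'_f = 137 + 43.857 = 180.86 kPa.
σ'_f = 180.86 ≤ σ'_p = 272 kPa, so the clay remains overconsolidated and only the recompression index applies:
S_c = C_r·H/(1+e₀)·log₁₀(σ'_f/σ'_0) = 0.06×6.4/1.83×log₁₀(180.86/137)
    = 0.20984 × 0.12062 = 0.02531 m

S_c ≈ 25.3 mm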